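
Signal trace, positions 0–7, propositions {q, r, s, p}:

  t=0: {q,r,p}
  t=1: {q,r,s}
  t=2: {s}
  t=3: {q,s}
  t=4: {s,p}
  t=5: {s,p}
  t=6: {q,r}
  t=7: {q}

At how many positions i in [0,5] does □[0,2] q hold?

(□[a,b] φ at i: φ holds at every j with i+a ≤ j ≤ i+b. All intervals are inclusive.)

Evaluate at each i in [0,5]:
  i=0: ✗ (fails at j=2)
  i=1: ✗ (fails at j=2)
  i=2: ✗ (fails at j=2)
  i=3: ✗ (fails at j=4)
  i=4: ✗ (fails at j=4)
  i=5: ✗ (fails at j=5)
Positions where it holds: {} → 0.

0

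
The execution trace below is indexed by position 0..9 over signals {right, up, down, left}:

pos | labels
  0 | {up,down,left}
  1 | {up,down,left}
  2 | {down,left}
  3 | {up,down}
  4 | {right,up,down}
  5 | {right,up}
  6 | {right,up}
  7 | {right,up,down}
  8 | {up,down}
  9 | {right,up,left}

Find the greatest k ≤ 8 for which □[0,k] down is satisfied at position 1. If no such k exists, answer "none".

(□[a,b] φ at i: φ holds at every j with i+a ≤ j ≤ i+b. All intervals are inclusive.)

down must hold from j=1 onward; find where it first fails.
  j=1: holds
  j=2: holds
  j=3: holds
  j=4: holds
  j=5: fails
Holds on [1,4], so largest k = 3.

3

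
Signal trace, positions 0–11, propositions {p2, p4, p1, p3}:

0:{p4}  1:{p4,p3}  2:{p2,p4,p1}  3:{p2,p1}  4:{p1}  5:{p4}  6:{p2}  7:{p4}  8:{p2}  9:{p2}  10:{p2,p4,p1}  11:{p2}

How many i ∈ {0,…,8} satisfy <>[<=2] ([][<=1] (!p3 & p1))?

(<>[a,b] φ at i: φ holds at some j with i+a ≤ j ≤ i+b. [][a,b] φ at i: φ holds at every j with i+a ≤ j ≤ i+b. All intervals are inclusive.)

Evaluate at each i in [0,8]:
  i=0: ✓ (witness j=2)
  i=1: ✓ (witness j=2)
  i=2: ✓ (witness j=2)
  i=3: ✓ (witness j=3)
  i=4: ✗ (none in [4,6])
  i=5: ✗ (none in [5,7])
  i=6: ✗ (none in [6,8])
  i=7: ✗ (none in [7,9])
  i=8: ✗ (none in [8,10])
Positions where it holds: {0, 1, 2, 3} → 4.

4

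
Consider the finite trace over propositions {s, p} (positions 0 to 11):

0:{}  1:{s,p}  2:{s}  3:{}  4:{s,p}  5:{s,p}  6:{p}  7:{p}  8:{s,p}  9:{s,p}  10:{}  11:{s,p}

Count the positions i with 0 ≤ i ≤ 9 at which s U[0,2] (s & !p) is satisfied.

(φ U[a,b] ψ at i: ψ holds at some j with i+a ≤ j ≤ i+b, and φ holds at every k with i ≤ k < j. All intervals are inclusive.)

Evaluate at each i in [0,9]:
  i=0: ✗ (lhs fails at k=0 before rhs at j=2)
  i=1: ✓ (rhs at j=2; lhs holds on [1,1])
  i=2: ✓ (rhs at j=2)
  i=3: ✗ (no rhs in [3,5])
  i=4: ✗ (no rhs in [4,6])
  i=5: ✗ (no rhs in [5,7])
  i=6: ✗ (no rhs in [6,8])
  i=7: ✗ (no rhs in [7,9])
  i=8: ✗ (no rhs in [8,10])
  i=9: ✗ (no rhs in [9,11])
Positions where it holds: {1, 2} → 2.

2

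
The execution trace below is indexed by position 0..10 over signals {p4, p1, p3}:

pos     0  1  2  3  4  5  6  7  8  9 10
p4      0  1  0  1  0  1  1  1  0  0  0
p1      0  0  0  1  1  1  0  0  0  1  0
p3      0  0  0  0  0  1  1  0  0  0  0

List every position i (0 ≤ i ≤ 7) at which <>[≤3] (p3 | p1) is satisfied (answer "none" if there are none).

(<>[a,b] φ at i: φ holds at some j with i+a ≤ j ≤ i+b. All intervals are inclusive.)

0, 1, 2, 3, 4, 5, 6, 7

Evaluate at each i in [0,7]:
  i=0: ✓ (witness j=3)
  i=1: ✓ (witness j=3)
  i=2: ✓ (witness j=3)
  i=3: ✓ (witness j=3)
  i=4: ✓ (witness j=4)
  i=5: ✓ (witness j=5)
  i=6: ✓ (witness j=6)
  i=7: ✓ (witness j=9)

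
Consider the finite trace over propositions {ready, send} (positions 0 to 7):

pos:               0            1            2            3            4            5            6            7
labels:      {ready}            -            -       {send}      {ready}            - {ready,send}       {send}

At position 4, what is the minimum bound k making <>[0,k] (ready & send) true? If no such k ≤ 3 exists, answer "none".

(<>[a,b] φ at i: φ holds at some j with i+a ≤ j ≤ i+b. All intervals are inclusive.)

Scan j = 4,5,… for (ready & send):
  j=4: fails
  j=5: fails
  j=6: holds
First hit at j=6, so smallest k = 6-4 = 2.

2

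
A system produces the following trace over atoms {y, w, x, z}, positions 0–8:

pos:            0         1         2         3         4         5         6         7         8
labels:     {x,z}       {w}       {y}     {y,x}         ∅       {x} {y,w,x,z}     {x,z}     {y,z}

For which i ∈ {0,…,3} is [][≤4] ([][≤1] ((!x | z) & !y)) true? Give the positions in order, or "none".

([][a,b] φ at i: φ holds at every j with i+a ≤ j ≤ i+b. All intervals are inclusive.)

Evaluate at each i in [0,3]:
  i=0: ✗ (fails at j=1)
  i=1: ✗ (fails at j=1)
  i=2: ✗ (fails at j=2)
  i=3: ✗ (fails at j=3)

none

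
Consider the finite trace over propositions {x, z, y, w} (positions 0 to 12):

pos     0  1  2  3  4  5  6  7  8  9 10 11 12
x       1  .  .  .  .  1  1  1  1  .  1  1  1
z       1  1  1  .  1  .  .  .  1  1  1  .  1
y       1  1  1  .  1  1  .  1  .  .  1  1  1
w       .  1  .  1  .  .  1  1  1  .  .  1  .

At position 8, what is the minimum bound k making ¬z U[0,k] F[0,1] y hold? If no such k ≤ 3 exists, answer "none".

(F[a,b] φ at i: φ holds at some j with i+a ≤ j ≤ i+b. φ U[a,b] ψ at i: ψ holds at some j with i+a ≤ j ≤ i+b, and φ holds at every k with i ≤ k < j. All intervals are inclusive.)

none

Need earliest j ≥ 8 with F[0,1] y, and ¬z at every k in [8,j-1].
  j=8: rhs fails.
  j=9: rhs holds but lhs fails at k=8.
  j=10: rhs holds but lhs fails at k=8.
  j=11: rhs holds but lhs fails at k=8.
No witness within the range → none.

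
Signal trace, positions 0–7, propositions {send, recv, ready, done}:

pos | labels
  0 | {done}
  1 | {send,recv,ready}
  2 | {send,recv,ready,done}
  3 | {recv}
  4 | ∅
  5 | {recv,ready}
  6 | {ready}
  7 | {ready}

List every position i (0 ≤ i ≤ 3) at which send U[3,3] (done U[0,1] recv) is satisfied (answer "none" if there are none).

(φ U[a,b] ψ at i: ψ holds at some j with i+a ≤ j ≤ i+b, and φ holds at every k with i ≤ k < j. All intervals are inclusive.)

none

Evaluate at each i in [0,3]:
  i=0: ✗ (lhs fails at k=0 before rhs at j=3)
  i=1: ✗ (no rhs in [4,4])
  i=2: ✗ (lhs fails at k=3 before rhs at j=5)
  i=3: ✗ (no rhs in [6,6])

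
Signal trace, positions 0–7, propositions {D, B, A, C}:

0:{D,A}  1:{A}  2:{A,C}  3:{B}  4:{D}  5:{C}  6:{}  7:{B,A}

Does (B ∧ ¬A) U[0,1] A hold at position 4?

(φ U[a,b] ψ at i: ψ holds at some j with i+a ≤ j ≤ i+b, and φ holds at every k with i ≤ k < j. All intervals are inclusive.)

Need some j in [4,5] with A, and (B ∧ ¬A) at every k in [4,j-1].
  j=4: A false.
  j=5: A false.
No j in the window works → until fails.

No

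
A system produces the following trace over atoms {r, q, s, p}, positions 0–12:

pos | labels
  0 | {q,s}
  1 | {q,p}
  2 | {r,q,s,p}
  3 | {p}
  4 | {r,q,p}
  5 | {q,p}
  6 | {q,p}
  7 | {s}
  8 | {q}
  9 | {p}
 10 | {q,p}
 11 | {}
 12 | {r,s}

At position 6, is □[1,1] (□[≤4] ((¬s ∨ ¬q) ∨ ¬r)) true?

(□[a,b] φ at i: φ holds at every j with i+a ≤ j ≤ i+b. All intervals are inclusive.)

Check □[≤4] ((¬s ∨ ¬q) ∨ ¬r) at every j in [7,7]:
  j=7: holds on [7,11]
All positions satisfy it → formula holds.

True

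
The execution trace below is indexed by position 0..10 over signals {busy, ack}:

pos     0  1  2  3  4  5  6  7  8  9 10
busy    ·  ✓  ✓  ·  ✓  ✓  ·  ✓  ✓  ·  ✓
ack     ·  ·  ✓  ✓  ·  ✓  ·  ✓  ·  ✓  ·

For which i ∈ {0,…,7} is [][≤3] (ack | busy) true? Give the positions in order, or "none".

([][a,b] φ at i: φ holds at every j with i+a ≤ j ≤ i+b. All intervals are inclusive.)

1, 2, 7

Evaluate at each i in [0,7]:
  i=0: ✗ (fails at j=0)
  i=1: ✓ (all of [1,4])
  i=2: ✓ (all of [2,5])
  i=3: ✗ (fails at j=6)
  i=4: ✗ (fails at j=6)
  i=5: ✗ (fails at j=6)
  i=6: ✗ (fails at j=6)
  i=7: ✓ (all of [7,10])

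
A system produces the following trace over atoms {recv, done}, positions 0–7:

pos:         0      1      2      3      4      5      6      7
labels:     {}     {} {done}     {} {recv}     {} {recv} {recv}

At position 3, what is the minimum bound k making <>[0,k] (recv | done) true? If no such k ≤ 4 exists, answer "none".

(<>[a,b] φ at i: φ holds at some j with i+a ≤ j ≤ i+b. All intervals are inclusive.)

Scan j = 3,4,… for (recv | done):
  j=3: fails
  j=4: holds
First hit at j=4, so smallest k = 4-3 = 1.

1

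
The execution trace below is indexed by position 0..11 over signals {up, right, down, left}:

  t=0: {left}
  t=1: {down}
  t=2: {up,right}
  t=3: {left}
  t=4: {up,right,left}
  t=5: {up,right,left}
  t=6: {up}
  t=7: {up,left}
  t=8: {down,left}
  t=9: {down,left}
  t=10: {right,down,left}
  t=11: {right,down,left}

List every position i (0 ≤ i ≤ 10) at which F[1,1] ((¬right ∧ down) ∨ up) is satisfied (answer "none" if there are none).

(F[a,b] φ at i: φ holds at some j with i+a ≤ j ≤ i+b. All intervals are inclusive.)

Evaluate at each i in [0,10]:
  i=0: ✓ (witness j=1)
  i=1: ✓ (witness j=2)
  i=2: ✗ (none in [3,3])
  i=3: ✓ (witness j=4)
  i=4: ✓ (witness j=5)
  i=5: ✓ (witness j=6)
  i=6: ✓ (witness j=7)
  i=7: ✓ (witness j=8)
  i=8: ✓ (witness j=9)
  i=9: ✗ (none in [10,10])
  i=10: ✗ (none in [11,11])

0, 1, 3, 4, 5, 6, 7, 8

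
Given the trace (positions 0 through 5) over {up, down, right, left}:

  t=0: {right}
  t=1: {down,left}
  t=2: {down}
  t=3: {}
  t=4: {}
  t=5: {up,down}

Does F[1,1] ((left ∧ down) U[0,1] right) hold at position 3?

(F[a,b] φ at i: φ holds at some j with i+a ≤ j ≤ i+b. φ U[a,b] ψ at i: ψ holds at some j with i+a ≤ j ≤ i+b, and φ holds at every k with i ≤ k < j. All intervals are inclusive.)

Check ((left ∧ down) U[0,1] right) at each j in [4,4]:
  j=4: fails
No position in the window satisfies it → formula fails.

Does not hold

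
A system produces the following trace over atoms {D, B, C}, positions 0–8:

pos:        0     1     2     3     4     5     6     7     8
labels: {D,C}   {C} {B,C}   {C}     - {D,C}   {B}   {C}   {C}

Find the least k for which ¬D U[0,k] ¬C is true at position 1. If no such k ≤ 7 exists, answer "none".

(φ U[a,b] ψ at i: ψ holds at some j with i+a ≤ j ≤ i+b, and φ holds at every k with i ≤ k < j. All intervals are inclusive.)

3

Need earliest j ≥ 1 with ¬C, and ¬D at every k in [1,j-1].
  j=1: rhs fails.
  j=2: rhs fails.
  j=3: rhs fails.
  j=4: rhs holds; lhs holds on [1,3]. k = 3.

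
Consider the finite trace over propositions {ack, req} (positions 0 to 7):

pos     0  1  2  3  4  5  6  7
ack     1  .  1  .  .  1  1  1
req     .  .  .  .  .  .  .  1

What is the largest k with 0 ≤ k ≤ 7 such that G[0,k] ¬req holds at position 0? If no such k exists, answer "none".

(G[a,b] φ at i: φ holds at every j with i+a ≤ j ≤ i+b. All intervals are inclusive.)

¬req must hold from j=0 onward; find where it first fails.
  j=0: holds
  j=1: holds
  j=2: holds
  j=3: holds
  j=4: holds
  j=5: holds
  j=6: holds
  j=7: fails
Holds on [0,6], so largest k = 6.

6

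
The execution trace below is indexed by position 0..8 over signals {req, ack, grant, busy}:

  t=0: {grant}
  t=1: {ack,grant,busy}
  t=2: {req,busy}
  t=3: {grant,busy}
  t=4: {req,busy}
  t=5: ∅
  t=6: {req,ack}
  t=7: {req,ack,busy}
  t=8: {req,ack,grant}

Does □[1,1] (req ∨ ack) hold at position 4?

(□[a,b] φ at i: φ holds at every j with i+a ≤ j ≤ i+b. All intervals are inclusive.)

Check (req ∨ ack) at every j in [5,5]:
  j=5: false
Fails at j=5 → formula fails.

False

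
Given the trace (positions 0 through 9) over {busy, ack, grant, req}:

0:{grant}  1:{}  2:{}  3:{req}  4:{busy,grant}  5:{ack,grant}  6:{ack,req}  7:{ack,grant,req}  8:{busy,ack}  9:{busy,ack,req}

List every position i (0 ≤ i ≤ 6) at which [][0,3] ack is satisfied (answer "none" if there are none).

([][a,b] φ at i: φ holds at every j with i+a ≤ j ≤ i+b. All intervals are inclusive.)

5, 6

Evaluate at each i in [0,6]:
  i=0: ✗ (fails at j=0)
  i=1: ✗ (fails at j=1)
  i=2: ✗ (fails at j=2)
  i=3: ✗ (fails at j=3)
  i=4: ✗ (fails at j=4)
  i=5: ✓ (all of [5,8])
  i=6: ✓ (all of [6,9])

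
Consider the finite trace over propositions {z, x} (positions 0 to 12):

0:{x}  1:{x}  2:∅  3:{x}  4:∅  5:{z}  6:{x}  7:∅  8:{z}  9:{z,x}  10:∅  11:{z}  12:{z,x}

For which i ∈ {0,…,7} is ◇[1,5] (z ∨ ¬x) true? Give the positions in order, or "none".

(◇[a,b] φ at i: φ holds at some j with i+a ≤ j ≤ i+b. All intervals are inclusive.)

Evaluate at each i in [0,7]:
  i=0: ✓ (witness j=2)
  i=1: ✓ (witness j=2)
  i=2: ✓ (witness j=4)
  i=3: ✓ (witness j=4)
  i=4: ✓ (witness j=5)
  i=5: ✓ (witness j=7)
  i=6: ✓ (witness j=7)
  i=7: ✓ (witness j=8)

0, 1, 2, 3, 4, 5, 6, 7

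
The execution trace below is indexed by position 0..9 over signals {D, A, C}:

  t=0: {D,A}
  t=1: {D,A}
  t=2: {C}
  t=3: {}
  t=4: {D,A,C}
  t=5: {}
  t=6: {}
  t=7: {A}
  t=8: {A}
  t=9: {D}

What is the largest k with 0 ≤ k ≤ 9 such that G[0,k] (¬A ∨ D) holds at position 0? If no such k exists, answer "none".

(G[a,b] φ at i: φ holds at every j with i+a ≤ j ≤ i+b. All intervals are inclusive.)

6

(¬A ∨ D) must hold from j=0 onward; find where it first fails.
  j=0: holds
  j=1: holds
  j=2: holds
  j=3: holds
  j=4: holds
  j=5: holds
  j=6: holds
  j=7: fails
Holds on [0,6], so largest k = 6.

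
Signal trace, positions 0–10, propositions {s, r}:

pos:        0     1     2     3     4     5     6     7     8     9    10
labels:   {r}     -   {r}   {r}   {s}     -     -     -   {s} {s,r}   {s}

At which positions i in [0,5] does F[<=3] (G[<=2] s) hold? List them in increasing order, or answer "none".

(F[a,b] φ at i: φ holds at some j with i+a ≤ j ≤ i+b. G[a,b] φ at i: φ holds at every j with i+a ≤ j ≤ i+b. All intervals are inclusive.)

Evaluate at each i in [0,5]:
  i=0: ✗ (none in [0,3])
  i=1: ✗ (none in [1,4])
  i=2: ✗ (none in [2,5])
  i=3: ✗ (none in [3,6])
  i=4: ✗ (none in [4,7])
  i=5: ✓ (witness j=8)

5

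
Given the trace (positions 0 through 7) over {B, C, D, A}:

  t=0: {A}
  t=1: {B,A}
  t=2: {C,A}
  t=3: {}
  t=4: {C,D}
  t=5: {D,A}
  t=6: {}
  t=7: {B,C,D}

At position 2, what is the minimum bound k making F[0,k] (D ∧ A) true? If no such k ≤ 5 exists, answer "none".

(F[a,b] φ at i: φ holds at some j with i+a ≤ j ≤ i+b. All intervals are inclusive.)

Scan j = 2,3,… for (D ∧ A):
  j=2: fails
  j=3: fails
  j=4: fails
  j=5: holds
First hit at j=5, so smallest k = 5-2 = 3.

3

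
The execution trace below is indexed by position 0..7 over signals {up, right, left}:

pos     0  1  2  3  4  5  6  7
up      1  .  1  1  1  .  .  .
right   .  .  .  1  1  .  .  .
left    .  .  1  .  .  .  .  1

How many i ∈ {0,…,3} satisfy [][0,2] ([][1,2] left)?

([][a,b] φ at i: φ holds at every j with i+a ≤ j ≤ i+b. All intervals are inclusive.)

0

Evaluate at each i in [0,3]:
  i=0: ✗ (fails at j=0)
  i=1: ✗ (fails at j=1)
  i=2: ✗ (fails at j=2)
  i=3: ✗ (fails at j=3)
Positions where it holds: {} → 0.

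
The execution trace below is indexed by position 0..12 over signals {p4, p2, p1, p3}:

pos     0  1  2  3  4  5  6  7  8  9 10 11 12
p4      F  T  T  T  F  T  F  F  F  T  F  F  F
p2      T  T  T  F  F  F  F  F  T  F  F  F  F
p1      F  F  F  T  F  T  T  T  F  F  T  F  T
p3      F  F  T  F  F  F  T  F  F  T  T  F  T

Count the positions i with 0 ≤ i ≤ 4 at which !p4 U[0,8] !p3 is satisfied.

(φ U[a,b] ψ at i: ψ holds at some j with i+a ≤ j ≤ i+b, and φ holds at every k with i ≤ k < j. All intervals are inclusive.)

Evaluate at each i in [0,4]:
  i=0: ✓ (rhs at j=0)
  i=1: ✓ (rhs at j=1)
  i=2: ✗ (lhs fails at k=2 before rhs at j=3)
  i=3: ✓ (rhs at j=3)
  i=4: ✓ (rhs at j=4)
Positions where it holds: {0, 1, 3, 4} → 4.

4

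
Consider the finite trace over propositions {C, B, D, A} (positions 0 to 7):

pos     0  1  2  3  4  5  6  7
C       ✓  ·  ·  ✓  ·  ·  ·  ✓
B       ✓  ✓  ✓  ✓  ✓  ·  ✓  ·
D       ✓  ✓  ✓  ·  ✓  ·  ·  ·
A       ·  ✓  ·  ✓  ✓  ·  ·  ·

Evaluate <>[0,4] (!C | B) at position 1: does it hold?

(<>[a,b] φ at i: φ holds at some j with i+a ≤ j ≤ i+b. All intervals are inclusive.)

Holds

Check (!C | B) at each j in [1,5]:
  j=1: true
  j=2: true
  j=3: true
  j=4: true
  j=5: true
Found at j=1 → formula holds.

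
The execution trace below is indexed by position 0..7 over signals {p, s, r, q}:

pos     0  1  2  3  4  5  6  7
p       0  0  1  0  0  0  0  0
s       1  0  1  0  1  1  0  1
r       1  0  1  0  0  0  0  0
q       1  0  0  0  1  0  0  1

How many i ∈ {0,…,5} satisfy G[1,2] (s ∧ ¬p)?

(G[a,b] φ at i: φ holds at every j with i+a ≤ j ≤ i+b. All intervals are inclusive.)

Evaluate at each i in [0,5]:
  i=0: ✗ (fails at j=1)
  i=1: ✗ (fails at j=2)
  i=2: ✗ (fails at j=3)
  i=3: ✓ (all of [4,5])
  i=4: ✗ (fails at j=6)
  i=5: ✗ (fails at j=6)
Positions where it holds: {3} → 1.

1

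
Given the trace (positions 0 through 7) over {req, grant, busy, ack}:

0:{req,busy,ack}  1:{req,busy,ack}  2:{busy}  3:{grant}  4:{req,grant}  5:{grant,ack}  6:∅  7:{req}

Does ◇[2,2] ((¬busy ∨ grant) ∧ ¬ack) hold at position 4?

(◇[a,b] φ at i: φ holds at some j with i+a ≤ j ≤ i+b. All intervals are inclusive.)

Check ((¬busy ∨ grant) ∧ ¬ack) at each j in [6,6]:
  j=6: true
Found at j=6 → formula holds.

True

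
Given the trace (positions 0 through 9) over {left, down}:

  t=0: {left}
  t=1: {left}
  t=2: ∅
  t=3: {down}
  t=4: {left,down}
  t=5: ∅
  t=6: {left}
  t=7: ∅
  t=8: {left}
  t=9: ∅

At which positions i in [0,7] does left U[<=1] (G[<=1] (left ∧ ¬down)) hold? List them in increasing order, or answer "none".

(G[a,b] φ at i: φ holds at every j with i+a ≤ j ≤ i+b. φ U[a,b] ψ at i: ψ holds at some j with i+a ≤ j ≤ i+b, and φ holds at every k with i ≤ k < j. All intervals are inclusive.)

Evaluate at each i in [0,7]:
  i=0: ✓ (rhs at j=0)
  i=1: ✗ (no rhs in [1,2])
  i=2: ✗ (no rhs in [2,3])
  i=3: ✗ (no rhs in [3,4])
  i=4: ✗ (no rhs in [4,5])
  i=5: ✗ (no rhs in [5,6])
  i=6: ✗ (no rhs in [6,7])
  i=7: ✗ (no rhs in [7,8])

0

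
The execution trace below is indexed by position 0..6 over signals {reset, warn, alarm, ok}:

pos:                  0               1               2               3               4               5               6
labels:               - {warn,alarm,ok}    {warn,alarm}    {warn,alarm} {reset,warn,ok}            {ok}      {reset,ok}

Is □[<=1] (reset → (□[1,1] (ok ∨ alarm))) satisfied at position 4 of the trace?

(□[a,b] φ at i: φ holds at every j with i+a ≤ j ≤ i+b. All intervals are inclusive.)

Check (reset → (□[1,1] (ok ∨ alarm))) at every j in [4,5]:
  j=4: antecedent true; consequent holds on [5,5] → ✓
  j=5: antecedent false → ✓
All positions satisfy it → formula holds.

Yes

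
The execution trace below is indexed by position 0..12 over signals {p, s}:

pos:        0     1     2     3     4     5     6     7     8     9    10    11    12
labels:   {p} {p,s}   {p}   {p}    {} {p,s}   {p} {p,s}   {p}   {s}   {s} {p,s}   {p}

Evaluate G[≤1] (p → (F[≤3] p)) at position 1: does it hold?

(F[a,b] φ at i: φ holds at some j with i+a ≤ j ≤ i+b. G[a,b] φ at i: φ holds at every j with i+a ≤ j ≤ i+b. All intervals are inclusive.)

Yes

Check (p → (F[≤3] p)) at every j in [1,2]:
  j=1: antecedent true; consequent holds (witness at 1) → ✓
  j=2: antecedent true; consequent holds (witness at 2) → ✓
All positions satisfy it → formula holds.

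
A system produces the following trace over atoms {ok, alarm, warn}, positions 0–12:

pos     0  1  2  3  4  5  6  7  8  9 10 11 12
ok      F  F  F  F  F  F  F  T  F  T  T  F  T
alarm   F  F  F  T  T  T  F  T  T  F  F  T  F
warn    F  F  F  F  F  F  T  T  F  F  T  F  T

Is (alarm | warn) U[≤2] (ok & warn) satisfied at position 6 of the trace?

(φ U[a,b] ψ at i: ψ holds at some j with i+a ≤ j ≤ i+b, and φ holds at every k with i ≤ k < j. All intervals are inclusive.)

True

Need some j in [6,8] with (ok & warn), and (alarm | warn) at every k in [6,j-1].
  j=6: (ok & warn) false.
  j=7: (ok & warn) holds; (alarm | warn) holds at every k in [6,6] → satisfied.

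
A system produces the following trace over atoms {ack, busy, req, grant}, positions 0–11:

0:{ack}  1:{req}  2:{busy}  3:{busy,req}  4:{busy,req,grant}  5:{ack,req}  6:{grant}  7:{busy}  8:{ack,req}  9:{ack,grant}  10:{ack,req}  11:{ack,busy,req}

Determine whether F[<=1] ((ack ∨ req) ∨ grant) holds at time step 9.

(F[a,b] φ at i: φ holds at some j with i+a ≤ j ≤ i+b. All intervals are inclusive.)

Check ((ack ∨ req) ∨ grant) at each j in [9,10]:
  j=9: true
  j=10: true
Found at j=9 → formula holds.

True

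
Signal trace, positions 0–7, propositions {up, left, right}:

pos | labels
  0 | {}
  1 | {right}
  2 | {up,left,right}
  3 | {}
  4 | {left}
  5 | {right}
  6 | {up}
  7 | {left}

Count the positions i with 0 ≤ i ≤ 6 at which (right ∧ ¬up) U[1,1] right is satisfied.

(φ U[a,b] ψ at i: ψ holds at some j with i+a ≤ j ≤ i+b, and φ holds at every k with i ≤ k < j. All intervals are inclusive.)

Evaluate at each i in [0,6]:
  i=0: ✗ (lhs fails at k=0 before rhs at j=1)
  i=1: ✓ (rhs at j=2; lhs holds on [1,1])
  i=2: ✗ (no rhs in [3,3])
  i=3: ✗ (no rhs in [4,4])
  i=4: ✗ (lhs fails at k=4 before rhs at j=5)
  i=5: ✗ (no rhs in [6,6])
  i=6: ✗ (no rhs in [7,7])
Positions where it holds: {1} → 1.

1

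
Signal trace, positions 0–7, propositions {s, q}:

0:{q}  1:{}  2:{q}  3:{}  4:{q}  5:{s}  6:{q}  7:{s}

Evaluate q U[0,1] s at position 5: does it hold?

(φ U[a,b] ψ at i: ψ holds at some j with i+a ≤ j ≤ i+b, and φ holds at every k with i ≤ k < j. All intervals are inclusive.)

True

Need some j in [5,6] with s, and q at every k in [5,j-1].
  j=5: s holds; no prefix to check → satisfied.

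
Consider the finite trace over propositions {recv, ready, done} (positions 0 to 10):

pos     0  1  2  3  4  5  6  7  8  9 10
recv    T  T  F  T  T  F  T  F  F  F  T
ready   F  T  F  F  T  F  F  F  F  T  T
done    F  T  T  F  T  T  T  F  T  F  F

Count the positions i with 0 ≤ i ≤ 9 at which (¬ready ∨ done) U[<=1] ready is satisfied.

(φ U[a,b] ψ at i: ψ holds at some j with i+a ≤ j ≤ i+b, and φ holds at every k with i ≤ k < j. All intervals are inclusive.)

6

Evaluate at each i in [0,9]:
  i=0: ✓ (rhs at j=1; lhs holds on [0,0])
  i=1: ✓ (rhs at j=1)
  i=2: ✗ (no rhs in [2,3])
  i=3: ✓ (rhs at j=4; lhs holds on [3,3])
  i=4: ✓ (rhs at j=4)
  i=5: ✗ (no rhs in [5,6])
  i=6: ✗ (no rhs in [6,7])
  i=7: ✗ (no rhs in [7,8])
  i=8: ✓ (rhs at j=9; lhs holds on [8,8])
  i=9: ✓ (rhs at j=9)
Positions where it holds: {0, 1, 3, 4, 8, 9} → 6.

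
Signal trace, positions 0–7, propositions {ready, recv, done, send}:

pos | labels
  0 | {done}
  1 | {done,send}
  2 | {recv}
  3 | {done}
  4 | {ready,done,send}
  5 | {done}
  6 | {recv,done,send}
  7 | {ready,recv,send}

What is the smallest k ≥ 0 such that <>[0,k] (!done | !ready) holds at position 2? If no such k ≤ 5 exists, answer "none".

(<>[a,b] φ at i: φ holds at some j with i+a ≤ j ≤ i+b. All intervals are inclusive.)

0

Scan j = 2,3,… for (!done | !ready):
  j=2: holds
First hit at j=2, so smallest k = 2-2 = 0.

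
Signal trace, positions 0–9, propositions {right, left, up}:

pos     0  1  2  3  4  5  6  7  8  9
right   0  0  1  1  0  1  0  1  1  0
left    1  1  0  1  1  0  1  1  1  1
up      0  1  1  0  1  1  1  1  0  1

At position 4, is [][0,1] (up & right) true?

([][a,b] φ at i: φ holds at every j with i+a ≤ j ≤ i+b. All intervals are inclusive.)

Check (up & right) at every j in [4,5]:
  j=4: false
  j=5: true
Fails at j=4 → formula fails.

No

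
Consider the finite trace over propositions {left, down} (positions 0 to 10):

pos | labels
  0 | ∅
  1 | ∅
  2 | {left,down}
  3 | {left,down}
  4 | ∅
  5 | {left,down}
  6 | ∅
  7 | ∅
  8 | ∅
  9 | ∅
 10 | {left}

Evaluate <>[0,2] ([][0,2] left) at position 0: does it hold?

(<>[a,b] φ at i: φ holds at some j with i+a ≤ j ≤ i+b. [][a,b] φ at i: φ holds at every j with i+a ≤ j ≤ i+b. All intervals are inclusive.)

Check [][0,2] left at each j in [0,2]:
  j=0: fails at 0
  j=1: fails at 1
  j=2: fails at 4
No position in the window satisfies it → formula fails.

Does not hold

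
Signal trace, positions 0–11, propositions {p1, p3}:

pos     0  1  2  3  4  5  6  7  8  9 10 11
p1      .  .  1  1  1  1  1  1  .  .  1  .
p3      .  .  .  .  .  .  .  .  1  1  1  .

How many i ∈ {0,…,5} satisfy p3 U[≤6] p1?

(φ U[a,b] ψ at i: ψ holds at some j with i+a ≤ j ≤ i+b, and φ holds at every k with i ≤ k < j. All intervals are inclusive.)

Evaluate at each i in [0,5]:
  i=0: ✗ (lhs fails at k=0 before rhs at j=2)
  i=1: ✗ (lhs fails at k=1 before rhs at j=2)
  i=2: ✓ (rhs at j=2)
  i=3: ✓ (rhs at j=3)
  i=4: ✓ (rhs at j=4)
  i=5: ✓ (rhs at j=5)
Positions where it holds: {2, 3, 4, 5} → 4.

4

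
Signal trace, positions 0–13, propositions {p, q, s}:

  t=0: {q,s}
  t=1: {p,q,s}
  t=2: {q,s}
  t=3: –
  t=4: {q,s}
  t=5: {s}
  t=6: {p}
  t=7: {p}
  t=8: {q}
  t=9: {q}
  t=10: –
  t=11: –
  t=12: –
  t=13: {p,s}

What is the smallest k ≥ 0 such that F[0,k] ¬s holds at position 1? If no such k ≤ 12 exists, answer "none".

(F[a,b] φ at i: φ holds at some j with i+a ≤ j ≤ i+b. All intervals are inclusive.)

Scan j = 1,2,… for ¬s:
  j=1: fails
  j=2: fails
  j=3: holds
First hit at j=3, so smallest k = 3-1 = 2.

2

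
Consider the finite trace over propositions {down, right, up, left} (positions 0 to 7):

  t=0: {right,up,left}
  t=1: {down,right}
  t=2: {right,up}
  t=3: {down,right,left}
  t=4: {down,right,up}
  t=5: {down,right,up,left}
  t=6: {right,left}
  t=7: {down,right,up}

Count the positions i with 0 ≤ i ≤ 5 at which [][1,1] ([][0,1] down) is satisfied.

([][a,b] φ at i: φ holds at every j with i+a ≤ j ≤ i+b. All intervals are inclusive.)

2

Evaluate at each i in [0,5]:
  i=0: ✗ (fails at j=1)
  i=1: ✗ (fails at j=2)
  i=2: ✓ (all of [3,3])
  i=3: ✓ (all of [4,4])
  i=4: ✗ (fails at j=5)
  i=5: ✗ (fails at j=6)
Positions where it holds: {2, 3} → 2.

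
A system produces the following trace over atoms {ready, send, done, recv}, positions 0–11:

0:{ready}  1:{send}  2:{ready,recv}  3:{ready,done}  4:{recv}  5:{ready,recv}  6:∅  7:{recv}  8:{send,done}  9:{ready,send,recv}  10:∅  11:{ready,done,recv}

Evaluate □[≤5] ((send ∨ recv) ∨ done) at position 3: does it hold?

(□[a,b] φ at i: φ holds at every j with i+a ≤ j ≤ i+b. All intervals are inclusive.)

Check ((send ∨ recv) ∨ done) at every j in [3,8]:
  j=3: true
  j=4: true
  j=5: true
  j=6: false
  j=7: true
  j=8: true
Fails at j=6 → formula fails.

Does not hold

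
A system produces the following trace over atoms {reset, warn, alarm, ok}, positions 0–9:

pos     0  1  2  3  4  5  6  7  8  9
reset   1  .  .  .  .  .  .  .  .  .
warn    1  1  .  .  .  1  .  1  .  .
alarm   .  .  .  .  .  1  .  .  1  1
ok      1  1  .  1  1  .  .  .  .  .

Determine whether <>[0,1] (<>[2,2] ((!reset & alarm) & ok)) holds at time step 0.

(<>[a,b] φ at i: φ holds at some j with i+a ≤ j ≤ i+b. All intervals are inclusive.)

Does not hold

Check <>[2,2] ((!reset & alarm) & ok) at each j in [0,1]:
  j=0: fails (none in [2,2])
  j=1: fails (none in [3,3])
No position in the window satisfies it → formula fails.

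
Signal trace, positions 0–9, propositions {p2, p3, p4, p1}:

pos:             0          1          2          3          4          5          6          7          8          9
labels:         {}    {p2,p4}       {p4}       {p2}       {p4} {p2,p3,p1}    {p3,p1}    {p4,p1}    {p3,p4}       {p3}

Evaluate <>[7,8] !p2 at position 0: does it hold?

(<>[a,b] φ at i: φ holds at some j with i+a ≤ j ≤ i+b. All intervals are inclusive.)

True

Check !p2 at each j in [7,8]:
  j=7: true
  j=8: true
Found at j=7 → formula holds.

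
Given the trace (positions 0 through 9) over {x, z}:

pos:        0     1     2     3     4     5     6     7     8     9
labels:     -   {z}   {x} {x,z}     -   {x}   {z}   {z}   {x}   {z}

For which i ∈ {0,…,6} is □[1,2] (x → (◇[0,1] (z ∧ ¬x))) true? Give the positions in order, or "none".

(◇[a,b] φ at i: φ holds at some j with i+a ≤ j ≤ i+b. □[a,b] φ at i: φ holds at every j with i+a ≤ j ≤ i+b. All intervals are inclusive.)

Evaluate at each i in [0,6]:
  i=0: ✗ (fails at j=2)
  i=1: ✗ (fails at j=2)
  i=2: ✗ (fails at j=3)
  i=3: ✓ (all of [4,5])
  i=4: ✓ (all of [5,6])
  i=5: ✓ (all of [6,7])
  i=6: ✓ (all of [7,8])

3, 4, 5, 6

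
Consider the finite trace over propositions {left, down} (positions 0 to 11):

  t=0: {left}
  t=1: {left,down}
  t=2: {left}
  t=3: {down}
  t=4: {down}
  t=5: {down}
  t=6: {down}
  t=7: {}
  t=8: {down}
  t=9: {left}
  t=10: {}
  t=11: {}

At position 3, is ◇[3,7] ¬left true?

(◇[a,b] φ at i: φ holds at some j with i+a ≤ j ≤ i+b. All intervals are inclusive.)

Check ¬left at each j in [6,10]:
  j=6: true
  j=7: true
  j=8: true
  j=9: false
  j=10: true
Found at j=6 → formula holds.

Yes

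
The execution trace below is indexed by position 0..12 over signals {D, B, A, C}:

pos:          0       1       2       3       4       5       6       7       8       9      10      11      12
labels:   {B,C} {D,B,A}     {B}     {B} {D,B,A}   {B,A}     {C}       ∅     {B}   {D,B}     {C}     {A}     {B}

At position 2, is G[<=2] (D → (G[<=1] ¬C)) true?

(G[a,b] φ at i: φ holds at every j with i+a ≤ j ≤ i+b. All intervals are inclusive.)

True

Check (D → (G[<=1] ¬C)) at every j in [2,4]:
  j=2: antecedent false → ✓
  j=3: antecedent false → ✓
  j=4: antecedent true; consequent holds on [4,5] → ✓
All positions satisfy it → formula holds.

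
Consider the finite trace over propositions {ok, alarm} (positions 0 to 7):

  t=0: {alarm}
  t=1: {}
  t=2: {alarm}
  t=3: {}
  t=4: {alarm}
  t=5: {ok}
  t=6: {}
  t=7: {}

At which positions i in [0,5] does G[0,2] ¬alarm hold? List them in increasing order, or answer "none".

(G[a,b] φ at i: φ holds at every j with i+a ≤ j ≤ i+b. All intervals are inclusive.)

5

Evaluate at each i in [0,5]:
  i=0: ✗ (fails at j=0)
  i=1: ✗ (fails at j=2)
  i=2: ✗ (fails at j=2)
  i=3: ✗ (fails at j=4)
  i=4: ✗ (fails at j=4)
  i=5: ✓ (all of [5,7])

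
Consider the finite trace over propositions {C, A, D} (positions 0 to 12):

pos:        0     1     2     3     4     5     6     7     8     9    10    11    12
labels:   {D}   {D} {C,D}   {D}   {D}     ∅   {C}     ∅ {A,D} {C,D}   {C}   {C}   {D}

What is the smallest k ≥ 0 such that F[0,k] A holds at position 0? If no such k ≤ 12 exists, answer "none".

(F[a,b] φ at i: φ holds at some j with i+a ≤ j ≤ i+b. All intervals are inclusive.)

Scan j = 0,1,… for A:
  j=0: fails
  j=1: fails
  j=2: fails
  j=3: fails
  j=4: fails
  j=5: fails
  j=6: fails
  j=7: fails
  j=8: holds
First hit at j=8, so smallest k = 8-0 = 8.

8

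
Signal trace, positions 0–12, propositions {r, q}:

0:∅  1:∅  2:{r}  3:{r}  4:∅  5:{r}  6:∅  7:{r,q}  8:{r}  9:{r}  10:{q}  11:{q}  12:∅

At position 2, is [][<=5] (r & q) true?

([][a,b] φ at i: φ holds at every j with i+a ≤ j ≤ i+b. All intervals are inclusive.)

False

Check (r & q) at every j in [2,7]:
  j=2: false
  j=3: false
  j=4: false
  j=5: false
  j=6: false
  j=7: true
Fails at j=2 → formula fails.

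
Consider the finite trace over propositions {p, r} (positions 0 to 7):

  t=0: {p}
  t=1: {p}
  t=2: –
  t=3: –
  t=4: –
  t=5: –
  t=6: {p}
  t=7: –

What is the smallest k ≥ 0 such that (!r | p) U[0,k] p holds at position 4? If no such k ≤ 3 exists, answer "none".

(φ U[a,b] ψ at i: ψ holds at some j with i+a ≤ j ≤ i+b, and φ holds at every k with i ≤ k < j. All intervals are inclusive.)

2

Need earliest j ≥ 4 with p, and (!r | p) at every k in [4,j-1].
  j=4: rhs fails.
  j=5: rhs fails.
  j=6: rhs holds; lhs holds on [4,5]. k = 2.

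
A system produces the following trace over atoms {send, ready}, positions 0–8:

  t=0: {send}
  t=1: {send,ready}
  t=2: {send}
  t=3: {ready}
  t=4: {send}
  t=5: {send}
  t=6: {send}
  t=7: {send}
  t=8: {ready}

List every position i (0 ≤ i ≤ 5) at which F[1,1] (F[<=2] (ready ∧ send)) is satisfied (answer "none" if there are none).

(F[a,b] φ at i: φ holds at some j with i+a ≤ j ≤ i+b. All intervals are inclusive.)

Evaluate at each i in [0,5]:
  i=0: ✓ (witness j=1)
  i=1: ✗ (none in [2,2])
  i=2: ✗ (none in [3,3])
  i=3: ✗ (none in [4,4])
  i=4: ✗ (none in [5,5])
  i=5: ✗ (none in [6,6])

0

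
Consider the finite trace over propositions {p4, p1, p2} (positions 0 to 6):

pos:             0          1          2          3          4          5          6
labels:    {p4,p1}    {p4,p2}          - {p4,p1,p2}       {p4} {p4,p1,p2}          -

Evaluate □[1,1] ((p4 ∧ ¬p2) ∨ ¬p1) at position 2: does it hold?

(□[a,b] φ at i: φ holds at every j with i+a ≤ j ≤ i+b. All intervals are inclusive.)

False

Check ((p4 ∧ ¬p2) ∨ ¬p1) at every j in [3,3]:
  j=3: false
Fails at j=3 → formula fails.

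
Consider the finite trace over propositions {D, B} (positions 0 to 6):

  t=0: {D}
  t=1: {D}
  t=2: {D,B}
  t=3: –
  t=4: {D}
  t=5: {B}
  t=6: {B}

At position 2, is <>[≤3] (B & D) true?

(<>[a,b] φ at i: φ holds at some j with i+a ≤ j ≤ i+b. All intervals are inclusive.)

Check (B & D) at each j in [2,5]:
  j=2: true
  j=3: false
  j=4: false
  j=5: false
Found at j=2 → formula holds.

True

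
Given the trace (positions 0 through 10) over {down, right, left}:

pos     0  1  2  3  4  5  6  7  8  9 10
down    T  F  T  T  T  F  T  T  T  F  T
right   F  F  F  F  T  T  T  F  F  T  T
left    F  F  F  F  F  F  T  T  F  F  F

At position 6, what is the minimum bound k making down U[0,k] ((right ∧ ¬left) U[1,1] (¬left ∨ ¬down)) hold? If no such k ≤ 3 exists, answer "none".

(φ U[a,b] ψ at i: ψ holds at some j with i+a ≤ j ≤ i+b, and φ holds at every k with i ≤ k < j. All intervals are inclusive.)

Need earliest j ≥ 6 with ((right ∧ ¬left) U[1,1] (¬left ∨ ¬down)), and down at every k in [6,j-1].
  j=6: rhs fails.
  j=7: rhs fails.
  j=8: rhs fails.
  j=9: rhs holds; lhs holds on [6,8]. k = 3.

3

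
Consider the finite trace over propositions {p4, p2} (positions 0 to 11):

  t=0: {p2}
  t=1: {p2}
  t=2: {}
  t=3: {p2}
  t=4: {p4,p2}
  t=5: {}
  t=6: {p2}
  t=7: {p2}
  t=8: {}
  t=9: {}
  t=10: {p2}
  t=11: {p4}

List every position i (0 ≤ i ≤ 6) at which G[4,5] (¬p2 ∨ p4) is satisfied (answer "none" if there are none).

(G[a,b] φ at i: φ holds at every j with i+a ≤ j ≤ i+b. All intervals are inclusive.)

0, 4

Evaluate at each i in [0,6]:
  i=0: ✓ (all of [4,5])
  i=1: ✗ (fails at j=6)
  i=2: ✗ (fails at j=6)
  i=3: ✗ (fails at j=7)
  i=4: ✓ (all of [8,9])
  i=5: ✗ (fails at j=10)
  i=6: ✗ (fails at j=10)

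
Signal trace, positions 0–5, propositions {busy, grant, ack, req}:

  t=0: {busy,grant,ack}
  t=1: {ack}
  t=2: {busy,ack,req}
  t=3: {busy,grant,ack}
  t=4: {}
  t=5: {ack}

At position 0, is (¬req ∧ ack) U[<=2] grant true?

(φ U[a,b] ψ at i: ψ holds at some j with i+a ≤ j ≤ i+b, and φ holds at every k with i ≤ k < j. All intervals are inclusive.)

Need some j in [0,2] with grant, and (¬req ∧ ack) at every k in [0,j-1].
  j=0: grant holds; no prefix to check → satisfied.

True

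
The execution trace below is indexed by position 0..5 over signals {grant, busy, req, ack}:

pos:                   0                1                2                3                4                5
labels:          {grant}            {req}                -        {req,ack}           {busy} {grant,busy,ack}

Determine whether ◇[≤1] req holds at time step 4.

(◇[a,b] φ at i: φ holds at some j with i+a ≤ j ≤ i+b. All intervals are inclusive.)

No

Check req at each j in [4,5]:
  j=4: false
  j=5: false
No position in the window satisfies it → formula fails.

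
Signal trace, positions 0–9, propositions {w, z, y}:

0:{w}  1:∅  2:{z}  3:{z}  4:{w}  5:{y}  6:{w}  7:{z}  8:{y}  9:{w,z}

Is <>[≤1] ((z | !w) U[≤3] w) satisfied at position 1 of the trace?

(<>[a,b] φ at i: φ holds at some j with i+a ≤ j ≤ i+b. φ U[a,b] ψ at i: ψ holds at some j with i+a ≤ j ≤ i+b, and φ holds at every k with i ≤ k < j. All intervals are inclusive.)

Check ((z | !w) U[≤3] w) at each j in [1,2]:
  j=1: holds
  j=2: holds
Found at j=1 → formula holds.

True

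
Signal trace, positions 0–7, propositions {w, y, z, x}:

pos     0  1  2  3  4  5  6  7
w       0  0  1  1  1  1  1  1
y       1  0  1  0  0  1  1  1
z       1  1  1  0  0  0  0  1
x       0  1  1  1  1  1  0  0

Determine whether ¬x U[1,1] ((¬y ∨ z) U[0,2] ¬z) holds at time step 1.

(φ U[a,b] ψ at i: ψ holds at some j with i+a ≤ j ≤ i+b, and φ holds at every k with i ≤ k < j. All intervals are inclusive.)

Need some j in [2,2] with ((¬y ∨ z) U[0,2] ¬z), and ¬x at every k in [1,j-1].
  j=2: ((¬y ∨ z) U[0,2] ¬z) holds, but ¬x fails at k=1 → not this j.
No j in the window works → until fails.

No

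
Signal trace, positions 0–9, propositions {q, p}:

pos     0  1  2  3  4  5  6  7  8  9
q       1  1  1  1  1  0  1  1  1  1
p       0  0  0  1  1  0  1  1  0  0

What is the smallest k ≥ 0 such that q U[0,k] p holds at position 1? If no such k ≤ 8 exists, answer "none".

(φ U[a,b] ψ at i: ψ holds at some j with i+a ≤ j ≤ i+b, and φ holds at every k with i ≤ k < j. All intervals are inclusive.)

Need earliest j ≥ 1 with p, and q at every k in [1,j-1].
  j=1: rhs fails.
  j=2: rhs fails.
  j=3: rhs holds; lhs holds on [1,2]. k = 2.

2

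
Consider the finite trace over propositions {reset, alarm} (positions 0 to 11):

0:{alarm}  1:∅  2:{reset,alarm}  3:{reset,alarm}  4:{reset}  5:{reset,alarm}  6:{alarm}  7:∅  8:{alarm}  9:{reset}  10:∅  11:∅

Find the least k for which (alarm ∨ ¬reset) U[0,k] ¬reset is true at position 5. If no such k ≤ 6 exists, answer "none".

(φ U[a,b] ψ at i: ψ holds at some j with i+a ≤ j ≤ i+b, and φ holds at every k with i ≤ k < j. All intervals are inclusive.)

Need earliest j ≥ 5 with ¬reset, and (alarm ∨ ¬reset) at every k in [5,j-1].
  j=5: rhs fails.
  j=6: rhs holds; lhs holds on [5,5]. k = 1.

1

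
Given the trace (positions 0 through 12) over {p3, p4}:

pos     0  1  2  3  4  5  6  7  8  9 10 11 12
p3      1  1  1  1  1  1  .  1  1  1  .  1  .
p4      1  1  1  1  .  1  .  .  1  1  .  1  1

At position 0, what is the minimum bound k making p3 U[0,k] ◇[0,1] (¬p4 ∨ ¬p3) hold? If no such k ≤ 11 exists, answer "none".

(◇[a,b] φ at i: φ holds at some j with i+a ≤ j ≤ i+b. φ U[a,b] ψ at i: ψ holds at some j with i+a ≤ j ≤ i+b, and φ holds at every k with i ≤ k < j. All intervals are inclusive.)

Need earliest j ≥ 0 with ◇[0,1] (¬p4 ∨ ¬p3), and p3 at every k in [0,j-1].
  j=0: rhs fails.
  j=1: rhs fails.
  j=2: rhs fails.
  j=3: rhs holds; lhs holds on [0,2]. k = 3.

3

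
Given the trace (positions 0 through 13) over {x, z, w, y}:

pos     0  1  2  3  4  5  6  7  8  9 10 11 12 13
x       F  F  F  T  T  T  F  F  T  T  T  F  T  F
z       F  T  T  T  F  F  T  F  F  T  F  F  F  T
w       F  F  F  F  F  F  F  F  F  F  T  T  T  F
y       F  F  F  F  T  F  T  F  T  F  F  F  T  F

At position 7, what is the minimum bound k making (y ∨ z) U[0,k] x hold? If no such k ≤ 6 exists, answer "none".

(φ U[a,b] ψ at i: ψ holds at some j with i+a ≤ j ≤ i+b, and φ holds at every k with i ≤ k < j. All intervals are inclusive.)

none

Need earliest j ≥ 7 with x, and (y ∨ z) at every k in [7,j-1].
  j=7: rhs fails.
  j=8: rhs holds but lhs fails at k=7.
  j=9: rhs holds but lhs fails at k=7.
  j=10: rhs holds but lhs fails at k=7.
  j=11: rhs fails.
  j=12: rhs holds but lhs fails at k=7.
  j=13: rhs fails.
No witness within the range → none.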